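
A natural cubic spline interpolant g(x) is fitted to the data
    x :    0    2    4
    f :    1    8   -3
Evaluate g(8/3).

Let M_i = g''(x_i). Step sizes h_i = 2, 2; slopes of the chords Δ_i = (y_(i+1) - y_i)/h_i = 7/2, -11/2.
  2·M_0 + 8·M_1 + 2·M_2 = 6(Δ_1 - Δ_0) = -54
Natural end conditions: M_0 = M_2 = 0.
Solving the tridiagonal system: M_0 = 0, M_1 = -27/4, M_2 = 0.
On [2, 4], g(x) = 8 - 1·(x - 2) - 27/8·(x - 2)² + 9/16·(x - 2)³.
With (x - 2) = 2/3: g(8/3) = 6.

6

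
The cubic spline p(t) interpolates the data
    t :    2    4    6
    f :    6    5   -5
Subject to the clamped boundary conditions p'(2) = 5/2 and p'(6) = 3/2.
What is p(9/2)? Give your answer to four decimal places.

1.8555

Write m_i for p''(x_i). With h_i = 2, 2 and divided differences Δ_i = -1/2, -5, the continuity of p' gives the tridiagonal system
  2·m_0 + 8·m_1 + 2·m_2 = 6(Δ_1 - Δ_0) = -27
Clamped end conditions give two more equations: 2h_0·m_0 + h_0·m_1 = 6(Δ_0 - p'(2)) = -18 and h_1·m_1 + 2h_1·m_2 = 6(p'(6) - Δ_1) = 39.
Hence m_0 = -11/8, m_1 = -25/4, m_2 = 103/8.
On [4, 6], p(t) = 5 - 41/8·(t - 4) - 25/8·(t - 4)² + 51/32·(t - 4)³.
With (t - 4) = 1/2: p(9/2) = 475/256.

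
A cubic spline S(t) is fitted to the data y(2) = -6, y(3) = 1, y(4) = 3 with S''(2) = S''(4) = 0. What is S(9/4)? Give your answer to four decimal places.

With M_i denoting the second derivative at x_i, h_i = 1, 1, and Δ_i = (y_(i+1) − y_i)/h_i = 7, 2:
  1·M_0 + 4·M_1 + 1·M_2 = 6(Δ_1 - Δ_0) = -30
Natural end conditions: M_0 = M_2 = 0.
Solving: M_0 = 0, M_1 = -15/2, M_2 = 0.
On [2, 3], S(t) = -6 + 33/4·(t - 2) + 0·(t - 2)² - 5/4·(t - 2)³.
With (t - 2) = 1/4: S(9/4) = -1013/256.

-3.9570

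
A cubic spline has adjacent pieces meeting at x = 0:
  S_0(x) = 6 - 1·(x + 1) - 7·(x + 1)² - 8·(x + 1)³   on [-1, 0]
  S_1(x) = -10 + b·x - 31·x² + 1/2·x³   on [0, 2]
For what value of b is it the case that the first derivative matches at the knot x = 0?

-39

S_0'(x) = -1 - 14·(x + 1) - 24·(x + 1)², so S_0'(0) = -39. On the right, S_1'(0) = b, so b = -39.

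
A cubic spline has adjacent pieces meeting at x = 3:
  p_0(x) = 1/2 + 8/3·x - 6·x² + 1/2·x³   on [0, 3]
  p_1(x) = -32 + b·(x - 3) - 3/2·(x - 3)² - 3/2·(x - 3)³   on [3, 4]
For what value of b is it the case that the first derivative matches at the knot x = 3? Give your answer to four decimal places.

p_0'(x) = 8/3 - 12·x + 3/2·x², so p_0'(3) = -119/6. On the right, p_1'(3) = b, so b = -119/6.

-19.8333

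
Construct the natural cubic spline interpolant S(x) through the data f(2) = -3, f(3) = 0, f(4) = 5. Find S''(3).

3

Write M_i for S''(x_i). With h_i = 1, 1 and divided differences Δ_i = 3, 5, the continuity of S' gives the tridiagonal system
  1·M_0 + 4·M_1 + 1·M_2 = 6(Δ_1 - Δ_0) = 12
Natural end conditions: M_0 = M_2 = 0.
Hence M_0 = 0, M_1 = 3, M_2 = 0.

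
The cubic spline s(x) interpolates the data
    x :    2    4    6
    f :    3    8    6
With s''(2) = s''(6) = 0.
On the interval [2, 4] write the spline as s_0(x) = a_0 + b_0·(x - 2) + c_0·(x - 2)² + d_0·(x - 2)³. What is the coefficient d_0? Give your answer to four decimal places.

-0.2188

Let m_i = s''(x_i). Step sizes h_i = 2, 2; slopes of the chords Δ_i = (y_(i+1) - y_i)/h_i = 5/2, -1.
  2·m_0 + 8·m_1 + 2·m_2 = 6(Δ_1 - Δ_0) = -21
Natural end conditions: m_0 = m_2 = 0.
Hence m_0 = 0, m_1 = -21/8, m_2 = 0.
On [2, 4], with s_0(x) = a_0 + b_0·(x - 2) + c_0·(x - 2)² + d_0·(x - 2)³: c_0 = m_0/2 = 0, d_0 = (m_1 - m_0)/(6h_0) = -7/32, b_0 = Δ_0 - h_0(2m_0 + m_1)/6 = 27/8.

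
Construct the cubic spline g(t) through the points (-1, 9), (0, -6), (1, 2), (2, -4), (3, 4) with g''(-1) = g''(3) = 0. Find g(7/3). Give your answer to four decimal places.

-3.2447

Put M_i = g'' at the i-th knot. Here h = (1, 1, 1, 1) and Δ = (-15, 8, -6, 8), so the interior equations h_(i-1)·M_(i-1) + 2(h_(i-1)+h_i)·M_i + h_i·M_(i+1) = 6(Δ_i − Δ_(i-1)) read
  1·M_0 + 4·M_1 + 1·M_2 = 6(Δ_1 - Δ_0) = 138
  1·M_1 + 4·M_2 + 1·M_3 = 6(Δ_2 - Δ_1) = -84
  1·M_2 + 4·M_3 + 1·M_4 = 6(Δ_3 - Δ_2) = 84
Natural end conditions: M_0 = M_4 = 0.
Solving the tridiagonal system: M_0 = 0, M_1 = 1245/28, M_2 = -279/7, M_3 = 867/28, M_4 = 0.
On [2, 3], g(t) = -4 - 65/28·(t - 2) + 867/56·(t - 2)² - 289/56·(t - 2)³.
With (t - 2) = 1/3: g(7/3) = -2453/756.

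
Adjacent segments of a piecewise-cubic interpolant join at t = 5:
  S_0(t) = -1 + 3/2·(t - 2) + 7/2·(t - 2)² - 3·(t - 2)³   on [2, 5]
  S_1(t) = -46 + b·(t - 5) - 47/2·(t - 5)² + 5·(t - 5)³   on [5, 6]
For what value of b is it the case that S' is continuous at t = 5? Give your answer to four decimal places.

S_0'(t) = 3/2 + 7·(t - 2) - 9·(t - 2)², so S_0'(5) = -117/2. On the right, S_1'(5) = b, so b = -117/2.

-58.5000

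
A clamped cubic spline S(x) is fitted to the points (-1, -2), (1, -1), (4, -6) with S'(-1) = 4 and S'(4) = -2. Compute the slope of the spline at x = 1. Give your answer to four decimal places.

With M_i denoting the second derivative at x_i, h_i = 2, 3, and Δ_i = (y_(i+1) − y_i)/h_i = 1/2, -5/3:
  2·M_0 + 10·M_1 + 3·M_2 = 6(Δ_1 - Δ_0) = -13
Clamped end conditions give two more equations: 2h_0·M_0 + h_0·M_1 = 6(Δ_0 - S'(-1)) = -21 and h_1·M_1 + 2h_1·M_2 = 6(S'(4) - Δ_1) = -2.
Solving the tridiagonal system: M_0 = -103/20, M_1 = -1/5, M_2 = -7/30.
On [1, 4], S'(x) = b_1 + 2c_1·(x - 1) + 3d_1·(x - 1)² with b_1 = Δ_1 - h_1(2M_1 + M_2)/6 = -27/20, c_1 = M_1/2 = -1/10, d_1 = (M_2 - M_1)/(6h_1) = -1/540. So S'(1) = -27/20.

-1.3500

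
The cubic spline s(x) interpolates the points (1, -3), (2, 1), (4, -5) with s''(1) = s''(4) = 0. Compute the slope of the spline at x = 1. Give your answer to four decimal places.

5.1667

Put σ_i = s'' at the i-th knot. Here h = (1, 2) and Δ = (4, -3), so the interior equations h_(i-1)·σ_(i-1) + 2(h_(i-1)+h_i)·σ_i + h_i·σ_(i+1) = 6(Δ_i − Δ_(i-1)) read
  1·σ_0 + 6·σ_1 + 2·σ_2 = 6(Δ_1 - Δ_0) = -42
Natural end conditions: σ_0 = σ_2 = 0.
Hence σ_0 = 0, σ_1 = -7, σ_2 = 0.
On [1, 2], s'(x) = b_0 + 2c_0·(x - 1) + 3d_0·(x - 1)² with b_0 = Δ_0 - h_0(2σ_0 + σ_1)/6 = 31/6, c_0 = σ_0/2 = 0, d_0 = (σ_1 - σ_0)/(6h_0) = -7/6. So s'(1) = 31/6.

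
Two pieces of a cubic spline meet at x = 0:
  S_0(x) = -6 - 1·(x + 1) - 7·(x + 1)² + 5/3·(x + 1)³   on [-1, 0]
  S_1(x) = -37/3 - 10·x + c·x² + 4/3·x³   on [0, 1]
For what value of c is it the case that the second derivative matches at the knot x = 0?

-2

S_0''(x) = -14 + 10·(x + 1), so S_0''(0) = -4. On the right, S_1''(0) = 2c, so c = -2.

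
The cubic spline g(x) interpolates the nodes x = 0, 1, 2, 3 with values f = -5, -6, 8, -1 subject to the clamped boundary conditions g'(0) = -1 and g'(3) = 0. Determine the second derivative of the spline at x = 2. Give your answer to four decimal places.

-59.3333

Write M_i for g''(x_i). With h_i = 1, 1, 1 and divided differences Δ_i = -1, 14, -9, the continuity of g' gives the tridiagonal system
  1·M_0 + 4·M_1 + 1·M_2 = 6(Δ_1 - Δ_0) = 90
  1·M_1 + 4·M_2 + 1·M_3 = 6(Δ_2 - Δ_1) = -138
Clamped end conditions give two more equations: 2h_0·M_0 + h_0·M_1 = 6(Δ_0 - g'(0)) = 0 and h_2·M_2 + 2h_2·M_3 = 6(g'(3) - Δ_2) = 54.
Solving the tridiagonal system: M_0 = -64/3, M_1 = 128/3, M_2 = -178/3, M_3 = 170/3.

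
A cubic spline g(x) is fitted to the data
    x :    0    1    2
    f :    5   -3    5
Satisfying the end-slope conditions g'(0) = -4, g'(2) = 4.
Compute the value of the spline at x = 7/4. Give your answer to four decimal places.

3.1875

Let M_i = g''(x_i). Step sizes h_i = 1, 1; slopes of the chords Δ_i = (y_(i+1) - y_i)/h_i = -8, 8.
  1·M_0 + 4·M_1 + 1·M_2 = 6(Δ_1 - Δ_0) = 96
Clamped end conditions give two more equations: 2h_0·M_0 + h_0·M_1 = 6(Δ_0 - g'(0)) = -24 and h_1·M_1 + 2h_1·M_2 = 6(g'(2) - Δ_1) = -24.
Solving: M_0 = -32, M_1 = 40, M_2 = -32.
On [1, 2], g(x) = -3 + 0·(x - 1) + 20·(x - 1)² - 12·(x - 1)³.
With (x - 1) = 3/4: g(7/4) = 51/16.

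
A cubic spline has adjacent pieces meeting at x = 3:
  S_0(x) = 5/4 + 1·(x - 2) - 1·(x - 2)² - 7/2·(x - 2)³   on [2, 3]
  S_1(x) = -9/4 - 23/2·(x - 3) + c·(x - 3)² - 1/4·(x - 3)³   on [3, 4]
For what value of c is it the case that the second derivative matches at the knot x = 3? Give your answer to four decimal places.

-11.5000

S_0''(x) = -2 - 21·(x - 2), so S_0''(3) = -23. On the right, S_1''(3) = 2c, so c = -23/2.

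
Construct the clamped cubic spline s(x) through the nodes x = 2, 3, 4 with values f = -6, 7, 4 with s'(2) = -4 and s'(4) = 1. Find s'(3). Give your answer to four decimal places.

Let σ_i = s''(x_i). Step sizes h_i = 1, 1; slopes of the chords Δ_i = (y_(i+1) - y_i)/h_i = 13, -3.
  1·σ_0 + 4·σ_1 + 1·σ_2 = 6(Δ_1 - Δ_0) = -96
Clamped end conditions give two more equations: 2h_0·σ_0 + h_0·σ_1 = 6(Δ_0 - s'(2)) = 102 and h_1·σ_1 + 2h_1·σ_2 = 6(s'(4) - Δ_1) = 24.
Hence σ_0 = 155/2, σ_1 = -53, σ_2 = 77/2.
On [3, 4], s'(x) = b_1 + 2c_1·(x - 3) + 3d_1·(x - 3)² with b_1 = Δ_1 - h_1(2σ_1 + σ_2)/6 = 33/4, c_1 = σ_1/2 = -53/2, d_1 = (σ_2 - σ_1)/(6h_1) = 61/4. So s'(3) = 33/4.

8.2500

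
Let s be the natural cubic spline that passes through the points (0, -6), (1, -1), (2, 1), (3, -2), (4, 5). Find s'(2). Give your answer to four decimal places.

Let m_i = s''(x_i). Step sizes h_i = 1, 1, 1, 1; slopes of the chords Δ_i = (y_(i+1) - y_i)/h_i = 5, 2, -3, 7.
  1·m_0 + 4·m_1 + 1·m_2 = 6(Δ_1 - Δ_0) = -18
  1·m_1 + 4·m_2 + 1·m_3 = 6(Δ_2 - Δ_1) = -30
  1·m_2 + 4·m_3 + 1·m_4 = 6(Δ_3 - Δ_2) = 60
Natural end conditions: m_0 = m_4 = 0.
Forward elimination and back-substitution give m_0 = 0, m_1 = -45/28, m_2 = -81/7, m_3 = 501/28, m_4 = 0.
On [2, 3], s'(x) = b_2 + 2c_2·(x - 2) + 3d_2·(x - 2)² with b_2 = Δ_2 - h_2(2m_2 + m_3)/6 = -17/8, c_2 = m_2/2 = -81/14, d_2 = (m_3 - m_2)/(6h_2) = 275/56. So s'(2) = -17/8.

-2.1250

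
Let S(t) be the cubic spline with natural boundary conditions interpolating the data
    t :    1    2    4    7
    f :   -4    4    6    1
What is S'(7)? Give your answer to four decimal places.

-1.7738

Write σ_i for S''(x_i). With h_i = 1, 2, 3 and divided differences Δ_i = 8, 1, -5/3, the continuity of S' gives the tridiagonal system
  1·σ_0 + 6·σ_1 + 2·σ_2 = 6(Δ_1 - Δ_0) = -42
  2·σ_1 + 10·σ_2 + 3·σ_3 = 6(Δ_2 - Δ_1) = -16
Natural end conditions: σ_0 = σ_3 = 0.
Solving the tridiagonal system: σ_0 = 0, σ_1 = -97/14, σ_2 = -3/14, σ_3 = 0.
On [4, 7], S'(t) = b_2 + 2c_2·(t - 4) + 3d_2·(t - 4)² with b_2 = Δ_2 - h_2(2σ_2 + σ_3)/6 = -61/42, c_2 = σ_2/2 = -3/28, d_2 = (σ_3 - σ_2)/(6h_2) = 1/84. So S'(7) = -149/84.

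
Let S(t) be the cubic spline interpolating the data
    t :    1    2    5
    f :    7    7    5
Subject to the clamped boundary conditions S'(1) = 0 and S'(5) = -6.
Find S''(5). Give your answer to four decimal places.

-6.3333

Put m_i = S'' at the i-th knot. Here h = (1, 3) and Δ = (0, -2/3), so the interior equations h_(i-1)·m_(i-1) + 2(h_(i-1)+h_i)·m_i + h_i·m_(i+1) = 6(Δ_i − Δ_(i-1)) read
  1·m_0 + 8·m_1 + 3·m_2 = 6(Δ_1 - Δ_0) = -4
Clamped end conditions give two more equations: 2h_0·m_0 + h_0·m_1 = 6(Δ_0 - S'(1)) = 0 and h_1·m_1 + 2h_1·m_2 = 6(S'(5) - Δ_1) = -32.
Forward elimination and back-substitution give m_0 = -1, m_1 = 2, m_2 = -19/3.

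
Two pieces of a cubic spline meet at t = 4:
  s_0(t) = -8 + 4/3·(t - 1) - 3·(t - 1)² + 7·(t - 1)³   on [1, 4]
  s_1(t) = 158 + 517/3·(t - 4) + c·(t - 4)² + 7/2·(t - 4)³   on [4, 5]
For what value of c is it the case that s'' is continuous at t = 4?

60

s_0''(t) = -6 + 42·(t - 1), so s_0''(4) = 120. On the right, s_1''(4) = 2c, so c = 60.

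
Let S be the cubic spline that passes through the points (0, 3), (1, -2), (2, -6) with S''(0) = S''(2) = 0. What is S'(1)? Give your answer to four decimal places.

Write M_i for S''(x_i). With h_i = 1, 1 and divided differences Δ_i = -5, -4, the continuity of S' gives the tridiagonal system
  1·M_0 + 4·M_1 + 1·M_2 = 6(Δ_1 - Δ_0) = 6
Natural end conditions: M_0 = M_2 = 0.
Solving: M_0 = 0, M_1 = 3/2, M_2 = 0.
On [1, 2], S'(x) = b_1 + 2c_1·(x - 1) + 3d_1·(x - 1)² with b_1 = Δ_1 - h_1(2M_1 + M_2)/6 = -9/2, c_1 = M_1/2 = 3/4, d_1 = (M_2 - M_1)/(6h_1) = -1/4. So S'(1) = -9/2.

-4.5000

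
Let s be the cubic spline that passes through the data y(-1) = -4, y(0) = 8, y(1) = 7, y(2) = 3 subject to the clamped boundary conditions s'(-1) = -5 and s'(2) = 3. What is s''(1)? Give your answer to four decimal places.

Let m_i = s''(x_i). Step sizes h_i = 1, 1, 1; slopes of the chords Δ_i = (y_(i+1) - y_i)/h_i = 12, -1, -4.
  1·m_0 + 4·m_1 + 1·m_2 = 6(Δ_1 - Δ_0) = -78
  1·m_1 + 4·m_2 + 1·m_3 = 6(Δ_2 - Δ_1) = -18
Clamped end conditions give two more equations: 2h_0·m_0 + h_0·m_1 = 6(Δ_0 - s'(-1)) = 102 and h_2·m_2 + 2h_2·m_3 = 6(s'(2) - Δ_2) = 42.
Forward elimination and back-substitution give m_0 = 208/3, m_1 = -110/3, m_2 = -2/3, m_3 = 64/3.

-0.6667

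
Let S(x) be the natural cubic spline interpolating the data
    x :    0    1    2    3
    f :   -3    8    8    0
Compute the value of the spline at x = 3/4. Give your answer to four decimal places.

With σ_i denoting the second derivative at x_i, h_i = 1, 1, 1, and Δ_i = (y_(i+1) − y_i)/h_i = 11, 0, -8:
  1·σ_0 + 4·σ_1 + 1·σ_2 = 6(Δ_1 - Δ_0) = -66
  1·σ_1 + 4·σ_2 + 1·σ_3 = 6(Δ_2 - Δ_1) = -48
Natural end conditions: σ_0 = σ_3 = 0.
Solving the tridiagonal system: σ_0 = 0, σ_1 = -72/5, σ_2 = -42/5, σ_3 = 0.
On [0, 1], S(x) = -3 + 67/5·x + 0·x² - 12/5·x³.
With x = 3/4: S(3/4) = 483/80.

6.0375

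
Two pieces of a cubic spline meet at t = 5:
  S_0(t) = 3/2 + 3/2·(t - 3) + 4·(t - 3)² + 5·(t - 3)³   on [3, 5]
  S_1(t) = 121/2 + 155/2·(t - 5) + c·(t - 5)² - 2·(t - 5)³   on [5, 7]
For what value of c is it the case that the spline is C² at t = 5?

S_0''(t) = 8 + 30·(t - 3), so S_0''(5) = 68. On the right, S_1''(5) = 2c, so c = 34.

34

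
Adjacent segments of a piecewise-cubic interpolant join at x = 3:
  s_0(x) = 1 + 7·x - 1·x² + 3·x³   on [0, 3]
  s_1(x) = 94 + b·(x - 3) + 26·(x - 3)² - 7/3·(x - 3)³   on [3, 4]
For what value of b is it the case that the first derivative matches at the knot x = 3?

82

s_0'(x) = 7 - 2·x + 9·x², so s_0'(3) = 82. On the right, s_1'(3) = b, so b = 82.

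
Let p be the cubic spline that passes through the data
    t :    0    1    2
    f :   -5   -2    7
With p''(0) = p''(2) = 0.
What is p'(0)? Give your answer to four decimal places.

1.5000

Put M_i = p'' at the i-th knot. Here h = (1, 1) and Δ = (3, 9), so the interior equations h_(i-1)·M_(i-1) + 2(h_(i-1)+h_i)·M_i + h_i·M_(i+1) = 6(Δ_i − Δ_(i-1)) read
  1·M_0 + 4·M_1 + 1·M_2 = 6(Δ_1 - Δ_0) = 36
Natural end conditions: M_0 = M_2 = 0.
Solving: M_0 = 0, M_1 = 9, M_2 = 0.
On [0, 1], p'(t) = b_0 + 2c_0·t + 3d_0·t² with b_0 = Δ_0 - h_0(2M_0 + M_1)/6 = 3/2, c_0 = M_0/2 = 0, d_0 = (M_1 - M_0)/(6h_0) = 3/2. So p'(0) = 3/2.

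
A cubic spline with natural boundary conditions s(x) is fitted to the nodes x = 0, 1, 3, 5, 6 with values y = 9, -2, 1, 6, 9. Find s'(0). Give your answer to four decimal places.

With m_i denoting the second derivative at x_i, h_i = 1, 2, 2, 1, and Δ_i = (y_(i+1) − y_i)/h_i = -11, 3/2, 5/2, 3:
  1·m_0 + 6·m_1 + 2·m_2 = 6(Δ_1 - Δ_0) = 75
  2·m_1 + 8·m_2 + 2·m_3 = 6(Δ_2 - Δ_1) = 6
  2·m_2 + 6·m_3 + 1·m_4 = 6(Δ_3 - Δ_2) = 3
Natural end conditions: m_0 = m_4 = 0.
Solving: m_0 = 0, m_1 = 27/2, m_2 = -3, m_3 = 3/2, m_4 = 0.
On [0, 1], s'(x) = b_0 + 2c_0·x + 3d_0·x² with b_0 = Δ_0 - h_0(2m_0 + m_1)/6 = -53/4, c_0 = m_0/2 = 0, d_0 = (m_1 - m_0)/(6h_0) = 9/4. So s'(0) = -53/4.

-13.2500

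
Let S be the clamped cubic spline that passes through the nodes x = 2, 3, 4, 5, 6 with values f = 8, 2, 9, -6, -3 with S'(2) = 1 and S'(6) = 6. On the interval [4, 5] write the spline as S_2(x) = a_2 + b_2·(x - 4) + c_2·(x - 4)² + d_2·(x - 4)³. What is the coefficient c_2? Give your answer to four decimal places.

-27.5000

With M_i denoting the second derivative at x_i, h_i = 1, 1, 1, 1, and Δ_i = (y_(i+1) − y_i)/h_i = -6, 7, -15, 3:
  1·M_0 + 4·M_1 + 1·M_2 = 6(Δ_1 - Δ_0) = 78
  1·M_1 + 4·M_2 + 1·M_3 = 6(Δ_2 - Δ_1) = -132
  1·M_2 + 4·M_3 + 1·M_4 = 6(Δ_3 - Δ_2) = 108
Clamped end conditions give two more equations: 2h_0·M_0 + h_0·M_1 = 6(Δ_0 - S'(2)) = -42 and h_3·M_3 + 2h_3·M_4 = 6(S'(6) - Δ_3) = 18.
Solving the tridiagonal system: M_0 = -43, M_1 = 44, M_2 = -55, M_3 = 44, M_4 = -13.
On [4, 5], with S_2(x) = a_2 + b_2·(x - 4) + c_2·(x - 4)² + d_2·(x - 4)³: c_2 = M_2/2 = -55/2, d_2 = (M_3 - M_2)/(6h_2) = 33/2, b_2 = Δ_2 - h_2(2M_2 + M_3)/6 = -4.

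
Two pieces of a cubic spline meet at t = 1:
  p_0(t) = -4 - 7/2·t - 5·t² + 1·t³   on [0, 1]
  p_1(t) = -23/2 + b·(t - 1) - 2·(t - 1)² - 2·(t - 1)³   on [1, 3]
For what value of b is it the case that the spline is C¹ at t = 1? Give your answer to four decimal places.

-10.5000

p_0'(t) = -7/2 - 10·t + 3·t², so p_0'(1) = -21/2. On the right, p_1'(1) = b, so b = -21/2.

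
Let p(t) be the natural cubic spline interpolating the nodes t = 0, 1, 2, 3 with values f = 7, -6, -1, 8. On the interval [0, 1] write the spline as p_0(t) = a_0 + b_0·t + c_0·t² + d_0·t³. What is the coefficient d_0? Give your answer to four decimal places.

Write σ_i for p''(x_i). With h_i = 1, 1, 1 and divided differences Δ_i = -13, 5, 9, the continuity of p' gives the tridiagonal system
  1·σ_0 + 4·σ_1 + 1·σ_2 = 6(Δ_1 - Δ_0) = 108
  1·σ_1 + 4·σ_2 + 1·σ_3 = 6(Δ_2 - Δ_1) = 24
Natural end conditions: σ_0 = σ_3 = 0.
Solving: σ_0 = 0, σ_1 = 136/5, σ_2 = -4/5, σ_3 = 0.
On [0, 1], with p_0(t) = a_0 + b_0·t + c_0·t² + d_0·t³: c_0 = σ_0/2 = 0, d_0 = (σ_1 - σ_0)/(6h_0) = 68/15, b_0 = Δ_0 - h_0(2σ_0 + σ_1)/6 = -263/15.

4.5333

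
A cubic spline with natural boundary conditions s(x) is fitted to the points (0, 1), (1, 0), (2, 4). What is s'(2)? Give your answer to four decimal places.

Let m_i = s''(x_i). Step sizes h_i = 1, 1; slopes of the chords Δ_i = (y_(i+1) - y_i)/h_i = -1, 4.
  1·m_0 + 4·m_1 + 1·m_2 = 6(Δ_1 - Δ_0) = 30
Natural end conditions: m_0 = m_2 = 0.
Forward elimination and back-substitution give m_0 = 0, m_1 = 15/2, m_2 = 0.
On [1, 2], s'(x) = b_1 + 2c_1·(x - 1) + 3d_1·(x - 1)² with b_1 = Δ_1 - h_1(2m_1 + m_2)/6 = 3/2, c_1 = m_1/2 = 15/4, d_1 = (m_2 - m_1)/(6h_1) = -5/4. So s'(2) = 21/4.

5.2500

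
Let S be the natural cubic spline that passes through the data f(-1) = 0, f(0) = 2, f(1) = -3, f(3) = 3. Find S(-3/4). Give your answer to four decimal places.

1.0095

Put m_i = S'' at the i-th knot. Here h = (1, 1, 2) and Δ = (2, -5, 3), so the interior equations h_(i-1)·m_(i-1) + 2(h_(i-1)+h_i)·m_i + h_i·m_(i+1) = 6(Δ_i − Δ_(i-1)) read
  1·m_0 + 4·m_1 + 1·m_2 = 6(Δ_1 - Δ_0) = -42
  1·m_1 + 6·m_2 + 2·m_3 = 6(Δ_2 - Δ_1) = 48
Natural end conditions: m_0 = m_3 = 0.
Solving: m_0 = 0, m_1 = -300/23, m_2 = 234/23, m_3 = 0.
On [-1, 0], S(x) = 0 + 96/23·(x + 1) + 0·(x + 1)² - 50/23·(x + 1)³.
With (x + 1) = 1/4: S(-3/4) = 743/736.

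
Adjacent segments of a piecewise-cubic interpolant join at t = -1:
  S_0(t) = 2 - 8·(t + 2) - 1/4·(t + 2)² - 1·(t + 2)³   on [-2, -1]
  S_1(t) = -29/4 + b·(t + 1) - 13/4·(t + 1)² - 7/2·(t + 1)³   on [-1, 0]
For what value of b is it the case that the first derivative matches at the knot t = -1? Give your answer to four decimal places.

S_0'(t) = -8 - 1/2·(t + 2) - 3·(t + 2)², so S_0'(-1) = -23/2. On the right, S_1'(-1) = b, so b = -23/2.

-11.5000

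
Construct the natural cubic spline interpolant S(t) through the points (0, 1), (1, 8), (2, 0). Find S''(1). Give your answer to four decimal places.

-22.5000

With M_i denoting the second derivative at x_i, h_i = 1, 1, and Δ_i = (y_(i+1) − y_i)/h_i = 7, -8:
  1·M_0 + 4·M_1 + 1·M_2 = 6(Δ_1 - Δ_0) = -90
Natural end conditions: M_0 = M_2 = 0.
Solving: M_0 = 0, M_1 = -45/2, M_2 = 0.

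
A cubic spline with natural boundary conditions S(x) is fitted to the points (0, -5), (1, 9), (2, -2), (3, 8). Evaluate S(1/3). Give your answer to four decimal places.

2.0568

Put M_i = S'' at the i-th knot. Here h = (1, 1, 1) and Δ = (14, -11, 10), so the interior equations h_(i-1)·M_(i-1) + 2(h_(i-1)+h_i)·M_i + h_i·M_(i+1) = 6(Δ_i − Δ_(i-1)) read
  1·M_0 + 4·M_1 + 1·M_2 = 6(Δ_1 - Δ_0) = -150
  1·M_1 + 4·M_2 + 1·M_3 = 6(Δ_2 - Δ_1) = 126
Natural end conditions: M_0 = M_3 = 0.
Forward elimination and back-substitution give M_0 = 0, M_1 = -242/5, M_2 = 218/5, M_3 = 0.
On [0, 1], S(x) = -5 + 331/15·x + 0·x² - 121/15·x³.
With x = 1/3: S(1/3) = 833/405.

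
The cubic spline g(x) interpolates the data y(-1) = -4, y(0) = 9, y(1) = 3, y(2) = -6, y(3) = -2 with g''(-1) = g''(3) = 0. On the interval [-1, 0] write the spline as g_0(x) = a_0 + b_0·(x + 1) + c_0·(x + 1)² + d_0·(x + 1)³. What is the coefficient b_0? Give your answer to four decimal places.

17.6429

Let σ_i = g''(x_i). Step sizes h_i = 1, 1, 1, 1; slopes of the chords Δ_i = (y_(i+1) - y_i)/h_i = 13, -6, -9, 4.
  1·σ_0 + 4·σ_1 + 1·σ_2 = 6(Δ_1 - Δ_0) = -114
  1·σ_1 + 4·σ_2 + 1·σ_3 = 6(Δ_2 - Δ_1) = -18
  1·σ_2 + 4·σ_3 + 1·σ_4 = 6(Δ_3 - Δ_2) = 78
Natural end conditions: σ_0 = σ_4 = 0.
Forward elimination and back-substitution give σ_0 = 0, σ_1 = -195/7, σ_2 = -18/7, σ_3 = 141/7, σ_4 = 0.
On [-1, 0], with g_0(x) = a_0 + b_0·(x + 1) + c_0·(x + 1)² + d_0·(x + 1)³: c_0 = σ_0/2 = 0, d_0 = (σ_1 - σ_0)/(6h_0) = -65/14, b_0 = Δ_0 - h_0(2σ_0 + σ_1)/6 = 247/14.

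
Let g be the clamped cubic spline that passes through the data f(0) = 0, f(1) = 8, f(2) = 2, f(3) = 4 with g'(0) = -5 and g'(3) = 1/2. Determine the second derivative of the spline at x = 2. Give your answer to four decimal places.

27.2667

Let m_i = g''(x_i). Step sizes h_i = 1, 1, 1; slopes of the chords Δ_i = (y_(i+1) - y_i)/h_i = 8, -6, 2.
  1·m_0 + 4·m_1 + 1·m_2 = 6(Δ_1 - Δ_0) = -84
  1·m_1 + 4·m_2 + 1·m_3 = 6(Δ_2 - Δ_1) = 48
Clamped end conditions give two more equations: 2h_0·m_0 + h_0·m_1 = 6(Δ_0 - g'(0)) = 78 and h_2·m_2 + 2h_2·m_3 = 6(g'(3) - Δ_2) = -9.
Solving: m_0 = 907/15, m_1 = -644/15, m_2 = 409/15, m_3 = -272/15.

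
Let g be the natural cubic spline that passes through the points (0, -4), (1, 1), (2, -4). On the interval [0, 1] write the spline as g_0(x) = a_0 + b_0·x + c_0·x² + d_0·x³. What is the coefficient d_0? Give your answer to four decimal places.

-2.5000

Write σ_i for g''(x_i). With h_i = 1, 1 and divided differences Δ_i = 5, -5, the continuity of g' gives the tridiagonal system
  1·σ_0 + 4·σ_1 + 1·σ_2 = 6(Δ_1 - Δ_0) = -60
Natural end conditions: σ_0 = σ_2 = 0.
Forward elimination and back-substitution give σ_0 = 0, σ_1 = -15, σ_2 = 0.
On [0, 1], with g_0(x) = a_0 + b_0·x + c_0·x² + d_0·x³: c_0 = σ_0/2 = 0, d_0 = (σ_1 - σ_0)/(6h_0) = -5/2, b_0 = Δ_0 - h_0(2σ_0 + σ_1)/6 = 15/2.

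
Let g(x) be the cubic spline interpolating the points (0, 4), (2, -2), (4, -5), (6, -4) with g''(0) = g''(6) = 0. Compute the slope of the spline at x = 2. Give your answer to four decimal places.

-2.4667

Write M_i for g''(x_i). With h_i = 2, 2, 2 and divided differences Δ_i = -3, -3/2, 1/2, the continuity of g' gives the tridiagonal system
  2·M_0 + 8·M_1 + 2·M_2 = 6(Δ_1 - Δ_0) = 9
  2·M_1 + 8·M_2 + 2·M_3 = 6(Δ_2 - Δ_1) = 12
Natural end conditions: M_0 = M_3 = 0.
Solving the tridiagonal system: M_0 = 0, M_1 = 4/5, M_2 = 13/10, M_3 = 0.
On [2, 4], g'(x) = b_1 + 2c_1·(x - 2) + 3d_1·(x - 2)² with b_1 = Δ_1 - h_1(2M_1 + M_2)/6 = -37/15, c_1 = M_1/2 = 2/5, d_1 = (M_2 - M_1)/(6h_1) = 1/24. So g'(2) = -37/15.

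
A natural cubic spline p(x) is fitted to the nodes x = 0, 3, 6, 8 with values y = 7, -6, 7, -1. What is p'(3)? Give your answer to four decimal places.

1.7027

Put M_i = p'' at the i-th knot. Here h = (3, 3, 2) and Δ = (-13/3, 13/3, -4), so the interior equations h_(i-1)·M_(i-1) + 2(h_(i-1)+h_i)·M_i + h_i·M_(i+1) = 6(Δ_i − Δ_(i-1)) read
  3·M_0 + 12·M_1 + 3·M_2 = 6(Δ_1 - Δ_0) = 52
  3·M_1 + 10·M_2 + 2·M_3 = 6(Δ_2 - Δ_1) = -50
Natural end conditions: M_0 = M_3 = 0.
Forward elimination and back-substitution give M_0 = 0, M_1 = 670/111, M_2 = -252/37, M_3 = 0.
On [3, 6], p'(x) = b_1 + 2c_1·(x - 3) + 3d_1·(x - 3)² with b_1 = Δ_1 - h_1(2M_1 + M_2)/6 = 63/37, c_1 = M_1/2 = 335/111, d_1 = (M_2 - M_1)/(6h_1) = -713/999. So p'(3) = 63/37.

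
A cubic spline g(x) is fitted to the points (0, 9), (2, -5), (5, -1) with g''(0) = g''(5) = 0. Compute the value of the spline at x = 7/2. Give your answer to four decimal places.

-5.8125

With m_i denoting the second derivative at x_i, h_i = 2, 3, and Δ_i = (y_(i+1) − y_i)/h_i = -7, 4/3:
  2·m_0 + 10·m_1 + 3·m_2 = 6(Δ_1 - Δ_0) = 50
Natural end conditions: m_0 = m_2 = 0.
Forward elimination and back-substitution give m_0 = 0, m_1 = 5, m_2 = 0.
On [2, 5], g(x) = -5 - 11/3·(x - 2) + 5/2·(x - 2)² - 5/18·(x - 2)³.
With (x - 2) = 3/2: g(7/2) = -93/16.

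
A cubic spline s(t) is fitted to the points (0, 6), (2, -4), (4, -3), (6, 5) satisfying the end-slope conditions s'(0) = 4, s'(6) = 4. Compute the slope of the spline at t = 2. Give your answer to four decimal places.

Write M_i for s''(x_i). With h_i = 2, 2, 2 and divided differences Δ_i = -5, 1/2, 4, the continuity of s' gives the tridiagonal system
  2·M_0 + 8·M_1 + 2·M_2 = 6(Δ_1 - Δ_0) = 33
  2·M_1 + 8·M_2 + 2·M_3 = 6(Δ_2 - Δ_1) = 21
Clamped end conditions give two more equations: 2h_0·M_0 + h_0·M_1 = 6(Δ_0 - s'(0)) = -54 and h_2·M_2 + 2h_2·M_3 = 6(s'(6) - Δ_2) = 0.
Solving the tridiagonal system: M_0 = -177/10, M_1 = 42/5, M_2 = 3/5, M_3 = -3/10.
On [2, 4], s'(t) = b_1 + 2c_1·(t - 2) + 3d_1·(t - 2)² with b_1 = Δ_1 - h_1(2M_1 + M_2)/6 = -53/10, c_1 = M_1/2 = 21/5, d_1 = (M_2 - M_1)/(6h_1) = -13/20. So s'(2) = -53/10.

-5.3000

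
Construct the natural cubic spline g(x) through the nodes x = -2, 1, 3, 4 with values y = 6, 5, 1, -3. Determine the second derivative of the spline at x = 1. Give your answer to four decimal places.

Let m_i = g''(x_i). Step sizes h_i = 3, 2, 1; slopes of the chords Δ_i = (y_(i+1) - y_i)/h_i = -1/3, -2, -4.
  3·m_0 + 10·m_1 + 2·m_2 = 6(Δ_1 - Δ_0) = -10
  2·m_1 + 6·m_2 + 1·m_3 = 6(Δ_2 - Δ_1) = -12
Natural end conditions: m_0 = m_3 = 0.
Forward elimination and back-substitution give m_0 = 0, m_1 = -9/14, m_2 = -25/14, m_3 = 0.

-0.6429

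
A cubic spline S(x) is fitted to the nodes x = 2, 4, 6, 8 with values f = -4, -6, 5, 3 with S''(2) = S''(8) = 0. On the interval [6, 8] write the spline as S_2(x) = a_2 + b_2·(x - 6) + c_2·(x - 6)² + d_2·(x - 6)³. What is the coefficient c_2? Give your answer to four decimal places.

Let M_i = S''(x_i). Step sizes h_i = 2, 2, 2; slopes of the chords Δ_i = (y_(i+1) - y_i)/h_i = -1, 11/2, -1.
  2·M_0 + 8·M_1 + 2·M_2 = 6(Δ_1 - Δ_0) = 39
  2·M_1 + 8·M_2 + 2·M_3 = 6(Δ_2 - Δ_1) = -39
Natural end conditions: M_0 = M_3 = 0.
Hence M_0 = 0, M_1 = 13/2, M_2 = -13/2, M_3 = 0.
On [6, 8], with S_2(x) = a_2 + b_2·(x - 6) + c_2·(x - 6)² + d_2·(x - 6)³: c_2 = M_2/2 = -13/4, d_2 = (M_3 - M_2)/(6h_2) = 13/24, b_2 = Δ_2 - h_2(2M_2 + M_3)/6 = 10/3.

-3.2500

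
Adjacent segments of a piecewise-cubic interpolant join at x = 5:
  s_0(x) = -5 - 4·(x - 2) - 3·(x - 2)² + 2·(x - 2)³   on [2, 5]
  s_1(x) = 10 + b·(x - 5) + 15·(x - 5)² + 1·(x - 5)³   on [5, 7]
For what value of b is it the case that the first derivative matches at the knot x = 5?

32

s_0'(x) = -4 - 6·(x - 2) + 6·(x - 2)², so s_0'(5) = 32. On the right, s_1'(5) = b, so b = 32.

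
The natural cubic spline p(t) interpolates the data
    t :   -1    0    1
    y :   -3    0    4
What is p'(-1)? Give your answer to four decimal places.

With m_i denoting the second derivative at x_i, h_i = 1, 1, and Δ_i = (y_(i+1) − y_i)/h_i = 3, 4:
  1·m_0 + 4·m_1 + 1·m_2 = 6(Δ_1 - Δ_0) = 6
Natural end conditions: m_0 = m_2 = 0.
Forward elimination and back-substitution give m_0 = 0, m_1 = 3/2, m_2 = 0.
On [-1, 0], p'(t) = b_0 + 2c_0·(t + 1) + 3d_0·(t + 1)² with b_0 = Δ_0 - h_0(2m_0 + m_1)/6 = 11/4, c_0 = m_0/2 = 0, d_0 = (m_1 - m_0)/(6h_0) = 1/4. So p'(-1) = 11/4.

2.7500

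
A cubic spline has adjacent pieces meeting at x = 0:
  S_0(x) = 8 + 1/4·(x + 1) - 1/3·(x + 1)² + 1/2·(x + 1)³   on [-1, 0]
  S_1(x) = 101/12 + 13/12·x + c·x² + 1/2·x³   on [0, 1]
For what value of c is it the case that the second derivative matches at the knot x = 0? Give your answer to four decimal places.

1.1667

S_0''(x) = -2/3 + 3·(x + 1), so S_0''(0) = 7/3. On the right, S_1''(0) = 2c, so c = 7/6.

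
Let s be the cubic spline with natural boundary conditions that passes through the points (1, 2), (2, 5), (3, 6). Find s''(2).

-3

Write m_i for s''(x_i). With h_i = 1, 1 and divided differences Δ_i = 3, 1, the continuity of s' gives the tridiagonal system
  1·m_0 + 4·m_1 + 1·m_2 = 6(Δ_1 - Δ_0) = -12
Natural end conditions: m_0 = m_2 = 0.
Hence m_0 = 0, m_1 = -3, m_2 = 0.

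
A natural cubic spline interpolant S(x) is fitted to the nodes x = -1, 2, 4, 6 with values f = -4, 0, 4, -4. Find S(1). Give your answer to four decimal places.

Let M_i = S''(x_i). Step sizes h_i = 3, 2, 2; slopes of the chords Δ_i = (y_(i+1) - y_i)/h_i = 4/3, 2, -4.
  3·M_0 + 10·M_1 + 2·M_2 = 6(Δ_1 - Δ_0) = 4
  2·M_1 + 8·M_2 + 2·M_3 = 6(Δ_2 - Δ_1) = -36
Natural end conditions: M_0 = M_3 = 0.
Solving: M_0 = 0, M_1 = 26/19, M_2 = -92/19, M_3 = 0.
On [-1, 2], S(x) = -4 + 37/57·(x + 1) + 0·(x + 1)² + 13/171·(x + 1)³.
With (x + 1) = 2: S(1) = -358/171.

-2.0936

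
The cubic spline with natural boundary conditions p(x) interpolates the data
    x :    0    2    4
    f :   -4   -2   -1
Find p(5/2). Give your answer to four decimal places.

-1.6680

With σ_i denoting the second derivative at x_i, h_i = 2, 2, and Δ_i = (y_(i+1) − y_i)/h_i = 1, 1/2:
  2·σ_0 + 8·σ_1 + 2·σ_2 = 6(Δ_1 - Δ_0) = -3
Natural end conditions: σ_0 = σ_2 = 0.
Solving: σ_0 = 0, σ_1 = -3/8, σ_2 = 0.
On [2, 4], p(x) = -2 + 3/4·(x - 2) - 3/16·(x - 2)² + 1/32·(x - 2)³.
With (x - 2) = 1/2: p(5/2) = -427/256.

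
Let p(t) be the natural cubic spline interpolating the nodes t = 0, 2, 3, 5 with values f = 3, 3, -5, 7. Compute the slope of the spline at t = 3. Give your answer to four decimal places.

-4.5143

Let σ_i = p''(x_i). Step sizes h_i = 2, 1, 2; slopes of the chords Δ_i = (y_(i+1) - y_i)/h_i = 0, -8, 6.
  2·σ_0 + 6·σ_1 + 1·σ_2 = 6(Δ_1 - Δ_0) = -48
  1·σ_1 + 6·σ_2 + 2·σ_3 = 6(Δ_2 - Δ_1) = 84
Natural end conditions: σ_0 = σ_3 = 0.
Forward elimination and back-substitution give σ_0 = 0, σ_1 = -372/35, σ_2 = 552/35, σ_3 = 0.
On [3, 5], p'(t) = b_2 + 2c_2·(t - 3) + 3d_2·(t - 3)² with b_2 = Δ_2 - h_2(2σ_2 + σ_3)/6 = -158/35, c_2 = σ_2/2 = 276/35, d_2 = (σ_3 - σ_2)/(6h_2) = -46/35. So p'(3) = -158/35.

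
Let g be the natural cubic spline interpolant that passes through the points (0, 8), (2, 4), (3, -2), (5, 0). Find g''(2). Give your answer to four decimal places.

-5.3143

Write M_i for g''(x_i). With h_i = 2, 1, 2 and divided differences Δ_i = -2, -6, 1, the continuity of g' gives the tridiagonal system
  2·M_0 + 6·M_1 + 1·M_2 = 6(Δ_1 - Δ_0) = -24
  1·M_1 + 6·M_2 + 2·M_3 = 6(Δ_2 - Δ_1) = 42
Natural end conditions: M_0 = M_3 = 0.
Solving: M_0 = 0, M_1 = -186/35, M_2 = 276/35, M_3 = 0.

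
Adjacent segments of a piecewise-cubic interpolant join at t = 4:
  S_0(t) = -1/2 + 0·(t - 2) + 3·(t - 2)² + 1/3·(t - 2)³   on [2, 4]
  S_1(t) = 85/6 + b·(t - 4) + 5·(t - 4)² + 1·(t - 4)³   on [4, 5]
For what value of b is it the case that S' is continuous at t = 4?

16

S_0'(t) = 0 + 6·(t - 2) + 1·(t - 2)², so S_0'(4) = 16. On the right, S_1'(4) = b, so b = 16.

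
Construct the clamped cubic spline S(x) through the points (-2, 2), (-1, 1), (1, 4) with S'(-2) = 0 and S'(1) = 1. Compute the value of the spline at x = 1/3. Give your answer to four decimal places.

2.8642

Write σ_i for S''(x_i). With h_i = 1, 2 and divided differences Δ_i = -1, 3/2, the continuity of S' gives the tridiagonal system
  1·σ_0 + 6·σ_1 + 2·σ_2 = 6(Δ_1 - Δ_0) = 15
Clamped end conditions give two more equations: 2h_0·σ_0 + h_0·σ_1 = 6(Δ_0 - S'(-2)) = -6 and h_1·σ_1 + 2h_1·σ_2 = 6(S'(1) - Δ_1) = -3.
Solving the tridiagonal system: σ_0 = -31/6, σ_1 = 13/3, σ_2 = -35/12.
On [-1, 1], S(x) = 1 - 5/12·(x + 1) + 13/6·(x + 1)² - 29/48·(x + 1)³.
With (x + 1) = 4/3: S(1/3) = 232/81.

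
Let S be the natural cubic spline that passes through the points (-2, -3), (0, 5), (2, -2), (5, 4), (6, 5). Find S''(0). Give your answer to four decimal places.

Let M_i = S''(x_i). Step sizes h_i = 2, 2, 3, 1; slopes of the chords Δ_i = (y_(i+1) - y_i)/h_i = 4, -7/2, 2, 1.
  2·M_0 + 8·M_1 + 2·M_2 = 6(Δ_1 - Δ_0) = -45
  2·M_1 + 10·M_2 + 3·M_3 = 6(Δ_2 - Δ_1) = 33
  3·M_2 + 8·M_3 + 1·M_4 = 6(Δ_3 - Δ_2) = -6
Natural end conditions: M_0 = M_4 = 0.
Hence M_0 = 0, M_1 = -3759/536, M_2 = 372/67, M_3 = -759/268, M_4 = 0.

-7.0131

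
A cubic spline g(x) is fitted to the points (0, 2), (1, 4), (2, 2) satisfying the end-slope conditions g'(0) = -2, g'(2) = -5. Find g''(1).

Write m_i for g''(x_i). With h_i = 1, 1 and divided differences Δ_i = 2, -2, the continuity of g' gives the tridiagonal system
  1·m_0 + 4·m_1 + 1·m_2 = 6(Δ_1 - Δ_0) = -24
Clamped end conditions give two more equations: 2h_0·m_0 + h_0·m_1 = 6(Δ_0 - g'(0)) = 24 and h_1·m_1 + 2h_1·m_2 = 6(g'(2) - Δ_1) = -18.
Solving the tridiagonal system: m_0 = 33/2, m_1 = -9, m_2 = -9/2.

-9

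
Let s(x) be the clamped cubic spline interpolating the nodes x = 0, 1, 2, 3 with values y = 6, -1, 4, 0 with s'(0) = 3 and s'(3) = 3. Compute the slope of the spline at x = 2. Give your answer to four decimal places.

0.6000

Write m_i for s''(x_i). With h_i = 1, 1, 1 and divided differences Δ_i = -7, 5, -4, the continuity of s' gives the tridiagonal system
  1·m_0 + 4·m_1 + 1·m_2 = 6(Δ_1 - Δ_0) = 72
  1·m_1 + 4·m_2 + 1·m_3 = 6(Δ_2 - Δ_1) = -54
Clamped end conditions give two more equations: 2h_0·m_0 + h_0·m_1 = 6(Δ_0 - s'(0)) = -60 and h_2·m_2 + 2h_2·m_3 = 6(s'(3) - Δ_2) = 42.
Hence m_0 = -246/5, m_1 = 192/5, m_2 = -162/5, m_3 = 186/5.
On [2, 3], s'(x) = b_2 + 2c_2·(x - 2) + 3d_2·(x - 2)² with b_2 = Δ_2 - h_2(2m_2 + m_3)/6 = 3/5, c_2 = m_2/2 = -81/5, d_2 = (m_3 - m_2)/(6h_2) = 58/5. So s'(2) = 3/5.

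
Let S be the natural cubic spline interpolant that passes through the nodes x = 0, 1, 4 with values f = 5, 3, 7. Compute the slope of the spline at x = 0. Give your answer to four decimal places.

Put σ_i = S'' at the i-th knot. Here h = (1, 3) and Δ = (-2, 4/3), so the interior equations h_(i-1)·σ_(i-1) + 2(h_(i-1)+h_i)·σ_i + h_i·σ_(i+1) = 6(Δ_i − Δ_(i-1)) read
  1·σ_0 + 8·σ_1 + 3·σ_2 = 6(Δ_1 - Δ_0) = 20
Natural end conditions: σ_0 = σ_2 = 0.
Solving the tridiagonal system: σ_0 = 0, σ_1 = 5/2, σ_2 = 0.
On [0, 1], S'(x) = b_0 + 2c_0·x + 3d_0·x² with b_0 = Δ_0 - h_0(2σ_0 + σ_1)/6 = -29/12, c_0 = σ_0/2 = 0, d_0 = (σ_1 - σ_0)/(6h_0) = 5/12. So S'(0) = -29/12.

-2.4167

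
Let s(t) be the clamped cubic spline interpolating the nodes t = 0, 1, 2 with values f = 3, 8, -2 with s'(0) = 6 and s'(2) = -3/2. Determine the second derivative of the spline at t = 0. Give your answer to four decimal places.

15.7500

Write M_i for s''(x_i). With h_i = 1, 1 and divided differences Δ_i = 5, -10, the continuity of s' gives the tridiagonal system
  1·M_0 + 4·M_1 + 1·M_2 = 6(Δ_1 - Δ_0) = -90
Clamped end conditions give two more equations: 2h_0·M_0 + h_0·M_1 = 6(Δ_0 - s'(0)) = -6 and h_1·M_1 + 2h_1·M_2 = 6(s'(2) - Δ_1) = 51.
Forward elimination and back-substitution give M_0 = 63/4, M_1 = -75/2, M_2 = 177/4.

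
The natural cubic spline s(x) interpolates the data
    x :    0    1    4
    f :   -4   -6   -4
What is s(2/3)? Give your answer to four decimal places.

With M_i denoting the second derivative at x_i, h_i = 1, 3, and Δ_i = (y_(i+1) − y_i)/h_i = -2, 2/3:
  1·M_0 + 8·M_1 + 3·M_2 = 6(Δ_1 - Δ_0) = 16
Natural end conditions: M_0 = M_2 = 0.
Solving the tridiagonal system: M_0 = 0, M_1 = 2, M_2 = 0.
On [0, 1], s(x) = -4 - 7/3·x + 0·x² + 1/3·x³.
With x = 2/3: s(2/3) = -442/81.

-5.4568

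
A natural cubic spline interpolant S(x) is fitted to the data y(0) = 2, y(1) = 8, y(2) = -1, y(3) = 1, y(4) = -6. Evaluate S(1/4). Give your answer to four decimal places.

4.6635

Put σ_i = S'' at the i-th knot. Here h = (1, 1, 1, 1) and Δ = (6, -9, 2, -7), so the interior equations h_(i-1)·σ_(i-1) + 2(h_(i-1)+h_i)·σ_i + h_i·σ_(i+1) = 6(Δ_i − Δ_(i-1)) read
  1·σ_0 + 4·σ_1 + 1·σ_2 = 6(Δ_1 - Δ_0) = -90
  1·σ_1 + 4·σ_2 + 1·σ_3 = 6(Δ_2 - Δ_1) = 66
  1·σ_2 + 4·σ_3 + 1·σ_4 = 6(Δ_3 - Δ_2) = -54
Natural end conditions: σ_0 = σ_4 = 0.
Forward elimination and back-substitution give σ_0 = 0, σ_1 = -417/14, σ_2 = 204/7, σ_3 = -291/14, σ_4 = 0.
On [0, 1], S(x) = 2 + 307/28·x + 0·x² - 139/28·x³.
With x = 1/4: S(1/4) = 8357/1792.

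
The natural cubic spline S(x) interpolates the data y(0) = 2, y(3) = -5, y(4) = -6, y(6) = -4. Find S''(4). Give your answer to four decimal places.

1.8723

Write m_i for S''(x_i). With h_i = 3, 1, 2 and divided differences Δ_i = -7/3, -1, 1, the continuity of S' gives the tridiagonal system
  3·m_0 + 8·m_1 + 1·m_2 = 6(Δ_1 - Δ_0) = 8
  1·m_1 + 6·m_2 + 2·m_3 = 6(Δ_2 - Δ_1) = 12
Natural end conditions: m_0 = m_3 = 0.
Solving: m_0 = 0, m_1 = 36/47, m_2 = 88/47, m_3 = 0.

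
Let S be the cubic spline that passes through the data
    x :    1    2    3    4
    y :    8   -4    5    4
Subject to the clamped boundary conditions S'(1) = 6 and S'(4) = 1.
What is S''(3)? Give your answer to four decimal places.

-36.5333

With m_i denoting the second derivative at x_i, h_i = 1, 1, 1, and Δ_i = (y_(i+1) − y_i)/h_i = -12, 9, -1:
  1·m_0 + 4·m_1 + 1·m_2 = 6(Δ_1 - Δ_0) = 126
  1·m_1 + 4·m_2 + 1·m_3 = 6(Δ_2 - Δ_1) = -60
Clamped end conditions give two more equations: 2h_0·m_0 + h_0·m_1 = 6(Δ_0 - S'(1)) = -108 and h_2·m_2 + 2h_2·m_3 = 6(S'(4) - Δ_2) = 12.
Solving the tridiagonal system: m_0 = -1274/15, m_1 = 928/15, m_2 = -548/15, m_3 = 364/15.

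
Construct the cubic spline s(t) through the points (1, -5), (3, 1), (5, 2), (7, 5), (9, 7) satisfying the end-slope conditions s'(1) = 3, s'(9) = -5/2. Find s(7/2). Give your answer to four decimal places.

Put σ_i = s'' at the i-th knot. Here h = (2, 2, 2, 2) and Δ = (3, 1/2, 3/2, 1), so the interior equations h_(i-1)·σ_(i-1) + 2(h_(i-1)+h_i)·σ_i + h_i·σ_(i+1) = 6(Δ_i − Δ_(i-1)) read
  2·σ_0 + 8·σ_1 + 2·σ_2 = 6(Δ_1 - Δ_0) = -15
  2·σ_1 + 8·σ_2 + 2·σ_3 = 6(Δ_2 - Δ_1) = 6
  2·σ_2 + 8·σ_3 + 2·σ_4 = 6(Δ_3 - Δ_2) = -3
Clamped end conditions give two more equations: 2h_0·σ_0 + h_0·σ_1 = 6(Δ_0 - s'(1)) = 0 and h_3·σ_3 + 2h_3·σ_4 = 6(s'(9) - Δ_3) = -21.
Solving the tridiagonal system: σ_0 = 139/112, σ_1 = -139/56, σ_2 = 19/16, σ_3 = 41/56, σ_4 = -629/112.
On [3, 5], s(t) = 1 + 197/112·(t - 3) - 139/112·(t - 3)² + 137/448·(t - 3)³.
With (t - 3) = 1/2: s(7/2) = 823/512.

1.6074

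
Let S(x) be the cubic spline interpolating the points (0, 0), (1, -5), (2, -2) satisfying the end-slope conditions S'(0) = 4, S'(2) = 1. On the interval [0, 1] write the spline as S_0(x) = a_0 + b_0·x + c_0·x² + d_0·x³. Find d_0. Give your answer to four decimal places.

Put σ_i = S'' at the i-th knot. Here h = (1, 1) and Δ = (-5, 3), so the interior equations h_(i-1)·σ_(i-1) + 2(h_(i-1)+h_i)·σ_i + h_i·σ_(i+1) = 6(Δ_i − Δ_(i-1)) read
  1·σ_0 + 4·σ_1 + 1·σ_2 = 6(Δ_1 - Δ_0) = 48
Clamped end conditions give two more equations: 2h_0·σ_0 + h_0·σ_1 = 6(Δ_0 - S'(0)) = -54 and h_1·σ_1 + 2h_1·σ_2 = 6(S'(2) - Δ_1) = -12.
Solving: σ_0 = -81/2, σ_1 = 27, σ_2 = -39/2.
On [0, 1], with S_0(x) = a_0 + b_0·x + c_0·x² + d_0·x³: c_0 = σ_0/2 = -81/4, d_0 = (σ_1 - σ_0)/(6h_0) = 45/4, b_0 = Δ_0 - h_0(2σ_0 + σ_1)/6 = 4.

11.2500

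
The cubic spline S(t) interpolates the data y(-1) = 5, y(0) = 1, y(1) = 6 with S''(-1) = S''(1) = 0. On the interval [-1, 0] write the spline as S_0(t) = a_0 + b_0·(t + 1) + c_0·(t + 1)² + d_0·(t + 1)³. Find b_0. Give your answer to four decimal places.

-6.2500

Let M_i = S''(x_i). Step sizes h_i = 1, 1; slopes of the chords Δ_i = (y_(i+1) - y_i)/h_i = -4, 5.
  1·M_0 + 4·M_1 + 1·M_2 = 6(Δ_1 - Δ_0) = 54
Natural end conditions: M_0 = M_2 = 0.
Forward elimination and back-substitution give M_0 = 0, M_1 = 27/2, M_2 = 0.
On [-1, 0], with S_0(t) = a_0 + b_0·(t + 1) + c_0·(t + 1)² + d_0·(t + 1)³: c_0 = M_0/2 = 0, d_0 = (M_1 - M_0)/(6h_0) = 9/4, b_0 = Δ_0 - h_0(2M_0 + M_1)/6 = -25/4.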